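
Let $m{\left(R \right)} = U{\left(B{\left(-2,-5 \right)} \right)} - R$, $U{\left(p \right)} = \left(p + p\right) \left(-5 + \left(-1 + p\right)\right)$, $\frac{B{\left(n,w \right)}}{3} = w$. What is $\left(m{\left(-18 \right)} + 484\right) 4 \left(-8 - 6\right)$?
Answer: $-63392$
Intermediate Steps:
$B{\left(n,w \right)} = 3 w$
$U{\left(p \right)} = 2 p \left(-6 + p\right)$
$m{\left(R \right)} = 630 - R$ ($m{\left(R \right)} = 2 \cdot 3 \left(-5\right) \left(-6 + 3 \left(-5\right)\right) - R = 2 \left(-15\right) \left(-6 - 15\right) - R = 2 \left(-15\right) \left(-21\right) - R = 630 - R$)
$\left(m{\left(-18 \right)} + 484\right) 4 \left(-8 - 6\right) = \left(\left(630 - -18\right) + 484\right) 4 \left(-8 - 6\right) = \left(\left(630 + 18\right) + 484\right) 4 \left(-14\right) = \left(648 + 484\right) \left(-56\right) = 1132 \left(-56\right) = -63392$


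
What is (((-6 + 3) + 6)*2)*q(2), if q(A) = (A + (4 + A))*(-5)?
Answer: -240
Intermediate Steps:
q(A) = -20 - 10*A (q(A) = (4 + 2*A)*(-5) = -20 - 10*A)
(((-6 + 3) + 6)*2)*q(2) = (((-6 + 3) + 6)*2)*(-20 - 10*2) = ((-3 + 6)*2)*(-20 - 20) = (3*2)*(-40) = 6*(-40) = -240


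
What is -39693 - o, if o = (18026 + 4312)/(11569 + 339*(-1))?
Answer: -222887364/5615 ≈ -39695.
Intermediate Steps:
o = 11169/5615 (o = 22338/(11569 - 339) = 22338/11230 = 22338*(1/11230) = 11169/5615 ≈ 1.9891)
-39693 - o = -39693 - 1*11169/5615 = -39693 - 11169/5615 = -222887364/5615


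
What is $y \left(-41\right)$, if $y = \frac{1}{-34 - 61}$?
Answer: $\frac{41}{95} \approx 0.43158$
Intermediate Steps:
$y = - \frac{1}{95}$ ($y = \frac{1}{-95} = - \frac{1}{95} \approx -0.010526$)
$y \left(-41\right) = \left(- \frac{1}{95}\right) \left(-41\right) = \frac{41}{95}$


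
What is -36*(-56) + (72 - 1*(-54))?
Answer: 2142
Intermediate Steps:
-36*(-56) + (72 - 1*(-54)) = 2016 + (72 + 54) = 2016 + 126 = 2142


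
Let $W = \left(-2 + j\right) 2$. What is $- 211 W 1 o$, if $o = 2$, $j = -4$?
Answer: $5064$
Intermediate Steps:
$W = -12$ ($W = \left(-2 - 4\right) 2 = \left(-6\right) 2 = -12$)
$- 211 W 1 o = - 211 \left(-12\right) 1 \cdot 2 = - 211 \left(\left(-12\right) 2\right) = \left(-211\right) \left(-24\right) = 5064$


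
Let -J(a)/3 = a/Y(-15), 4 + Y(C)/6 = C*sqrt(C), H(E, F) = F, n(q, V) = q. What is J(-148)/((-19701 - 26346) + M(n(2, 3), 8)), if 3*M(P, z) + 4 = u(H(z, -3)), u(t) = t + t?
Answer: 888/468470041 - 3330*I*sqrt(15)/468470041 ≈ 1.8955e-6 - 2.753e-5*I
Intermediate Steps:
u(t) = 2*t
M(P, z) = -10/3 (M(P, z) = -4/3 + (2*(-3))/3 = -4/3 + (1/3)*(-6) = -4/3 - 2 = -10/3)
Y(C) = -24 + 6*C**(3/2) (Y(C) = -24 + 6*(C*sqrt(C)) = -24 + 6*C**(3/2))
J(a) = -3*a/(-24 - 90*I*sqrt(15)) (J(a) = -3*a/(-24 + 6*(-15)**(3/2)) = -3*a/(-24 + 6*(-15*I*sqrt(15))) = -3*a/(-24 - 90*I*sqrt(15)))
J(-148)/((-19701 - 26346) + M(n(2, 3), 8)) = ((2/3391)*(-148) - 15/6782*I*(-148)*sqrt(15))/((-19701 - 26346) - 10/3) = (-296/3391 + 1110*I*sqrt(15)/3391)/(-46047 - 10/3) = (-296/3391 + 1110*I*sqrt(15)/3391)/(-138151/3) = (-296/3391 + 1110*I*sqrt(15)/3391)*(-3/138151) = 888/468470041 - 3330*I*sqrt(15)/468470041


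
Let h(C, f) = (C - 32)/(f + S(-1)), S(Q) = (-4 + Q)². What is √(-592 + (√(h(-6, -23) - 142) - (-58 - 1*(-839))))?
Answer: √(-1373 + I*√161) ≈ 0.1712 + 37.054*I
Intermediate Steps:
h(C, f) = (-32 + C)/(25 + f) (h(C, f) = (C - 32)/(f + (-4 - 1)²) = (-32 + C)/(f + (-5)²) = (-32 + C)/(f + 25) = (-32 + C)/(25 + f))
√(-592 + (√(h(-6, -23) - 142) - (-58 - 1*(-839)))) = √(-592 + (√((-32 - 6)/(25 - 23) - 142) - (-58 - 1*(-839)))) = √(-592 + (√(-38/2 - 142) - (-58 + 839))) = √(-592 + (√((½)*(-38) - 142) - 1*781)) = √(-592 + (√(-19 - 142) - 781)) = √(-592 + (√(-161) - 781)) = √(-592 + (I*√161 - 781)) = √(-592 + (-781 + I*√161)) = √(-1373 + I*√161)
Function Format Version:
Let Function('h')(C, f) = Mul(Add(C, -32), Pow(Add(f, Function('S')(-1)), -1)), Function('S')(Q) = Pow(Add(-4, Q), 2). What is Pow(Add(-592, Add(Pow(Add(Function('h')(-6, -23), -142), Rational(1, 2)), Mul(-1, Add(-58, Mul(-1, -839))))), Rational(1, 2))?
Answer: Pow(Add(-1373, Mul(I, Pow(161, Rational(1, 2)))), Rational(1, 2)) ≈ Add(0.1712, Mul(37.054, I))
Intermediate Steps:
Function('h')(C, f) = Mul(Pow(Add(25, f), -1), Add(-32, C)) (Function('h')(C, f) = Mul(Add(C, -32), Pow(Add(f, Pow(Add(-4, -1), 2)), -1)) = Mul(Add(-32, C), Pow(Add(f, Pow(-5, 2)), -1)) = Mul(Add(-32, C), Pow(Add(f, 25), -1)) = Mul(Add(-32, C), Pow(Add(25, f), -1)) = Mul(Pow(Add(25, f), -1), Add(-32, C)))
Pow(Add(-592, Add(Pow(Add(Function('h')(-6, -23), -142), Rational(1, 2)), Mul(-1, Add(-58, Mul(-1, -839))))), Rational(1, 2)) = Pow(Add(-592, Add(Pow(Add(Mul(Pow(Add(25, -23), -1), Add(-32, -6)), -142), Rational(1, 2)), Mul(-1, Add(-58, Mul(-1, -839))))), Rational(1, 2)) = Pow(Add(-592, Add(Pow(Add(Mul(Pow(2, -1), -38), -142), Rational(1, 2)), Mul(-1, Add(-58, 839)))), Rational(1, 2)) = Pow(Add(-592, Add(Pow(Add(Mul(Rational(1, 2), -38), -142), Rational(1, 2)), Mul(-1, 781))), Rational(1, 2)) = Pow(Add(-592, Add(Pow(Add(-19, -142), Rational(1, 2)), -781)), Rational(1, 2)) = Pow(Add(-592, Add(Pow(-161, Rational(1, 2)), -781)), Rational(1, 2)) = Pow(Add(-592, Add(Mul(I, Pow(161, Rational(1, 2))), -781)), Rational(1, 2)) = Pow(Add(-592, Add(-781, Mul(I, Pow(161, Rational(1, 2))))), Rational(1, 2)) = Pow(Add(-1373, Mul(I, Pow(161, Rational(1, 2)))), Rational(1, 2))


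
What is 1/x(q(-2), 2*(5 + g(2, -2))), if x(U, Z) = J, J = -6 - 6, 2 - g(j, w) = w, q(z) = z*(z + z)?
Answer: -1/12 ≈ -0.083333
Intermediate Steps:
q(z) = 2*z² (q(z) = z*(2*z) = 2*z²)
g(j, w) = 2 - w
J = -12
x(U, Z) = -12
1/x(q(-2), 2*(5 + g(2, -2))) = 1/(-12) = -1/12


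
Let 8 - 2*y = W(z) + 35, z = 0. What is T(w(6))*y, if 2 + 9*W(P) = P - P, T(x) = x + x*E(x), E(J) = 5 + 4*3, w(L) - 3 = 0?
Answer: -723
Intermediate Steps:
w(L) = 3 (w(L) = 3 + 0 = 3)
E(J) = 17 (E(J) = 5 + 12 = 17)
T(x) = 18*x (T(x) = x + x*17 = x + 17*x = 18*x)
W(P) = -2/9 (W(P) = -2/9 + (P - P)/9 = -2/9 + (⅑)*0 = -2/9 + 0 = -2/9)
y = -241/18 (y = 4 - (-2/9 + 35)/2 = 4 - ½*313/9 = 4 - 313/18 = -241/18 ≈ -13.389)
T(w(6))*y = (18*3)*(-241/18) = 54*(-241/18) = -723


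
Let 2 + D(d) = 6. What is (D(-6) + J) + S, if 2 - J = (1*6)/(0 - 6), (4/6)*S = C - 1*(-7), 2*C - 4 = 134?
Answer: 121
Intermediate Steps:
C = 69 (C = 2 + (½)*134 = 2 + 67 = 69)
S = 114 (S = 3*(69 - 1*(-7))/2 = 3*(69 + 7)/2 = (3/2)*76 = 114)
D(d) = 4 (D(d) = -2 + 6 = 4)
J = 3 (J = 2 - 1*6/(0 - 6) = 2 - 6/(-6) = 2 - 6*(-1)/6 = 2 - 1*(-1) = 2 + 1 = 3)
(D(-6) + J) + S = (4 + 3) + 114 = 7 + 114 = 121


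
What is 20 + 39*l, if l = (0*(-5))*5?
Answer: 20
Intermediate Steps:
l = 0 (l = 0*5 = 0)
20 + 39*l = 20 + 39*0 = 20 + 0 = 20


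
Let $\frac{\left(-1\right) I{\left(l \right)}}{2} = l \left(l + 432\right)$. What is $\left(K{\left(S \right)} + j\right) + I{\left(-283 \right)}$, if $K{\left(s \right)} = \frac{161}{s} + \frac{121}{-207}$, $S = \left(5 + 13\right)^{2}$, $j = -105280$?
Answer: $- \frac{156090245}{7452} \approx -20946.0$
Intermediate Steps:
$I{\left(l \right)} = - 2 l \left(432 + l\right)$ ($I{\left(l \right)} = - 2 l \left(l + 432\right) = - 2 l \left(432 + l\right)$)
$S = 324$ ($S = 18^{2} = 324$)
$K{\left(s \right)} = - \frac{121}{207} + \frac{161}{s}$ ($K{\left(s \right)} = \frac{161}{s} + 121 \left(- \frac{1}{207}\right) = \frac{161}{s} - \frac{121}{207} = - \frac{121}{207} + \frac{161}{s}$)
$\left(K{\left(S \right)} + j\right) + I{\left(-283 \right)} = \left(\left(- \frac{121}{207} + \frac{161}{324}\right) - 105280\right) - - 566 \left(432 - 283\right) = \left(\left(- \frac{121}{207} + 161 \cdot \frac{1}{324}\right) - 105280\right) - \left(-566\right) 149 = \left(\left(- \frac{121}{207} + \frac{161}{324}\right) - 105280\right) + 84334 = \left(- \frac{653}{7452} - 105280\right) + 84334 = - \frac{784547213}{7452} + 84334 = - \frac{156090245}{7452}$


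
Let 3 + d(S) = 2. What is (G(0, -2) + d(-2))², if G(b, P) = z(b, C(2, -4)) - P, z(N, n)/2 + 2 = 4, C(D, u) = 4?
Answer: 25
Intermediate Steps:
z(N, n) = 4 (z(N, n) = -4 + 2*4 = -4 + 8 = 4)
G(b, P) = 4 - P
d(S) = -1 (d(S) = -3 + 2 = -1)
(G(0, -2) + d(-2))² = ((4 - 1*(-2)) - 1)² = ((4 + 2) - 1)² = (6 - 1)² = 5² = 25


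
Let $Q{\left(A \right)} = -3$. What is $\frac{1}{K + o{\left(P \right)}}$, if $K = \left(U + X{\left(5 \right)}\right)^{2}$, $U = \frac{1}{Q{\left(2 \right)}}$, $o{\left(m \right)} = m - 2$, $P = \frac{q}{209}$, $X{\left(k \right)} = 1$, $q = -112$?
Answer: $- \frac{1881}{3934} \approx -0.47814$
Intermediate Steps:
$P = - \frac{112}{209} \approx -0.53588$
$o{\left(m \right)} = -2 + m$
$U = - \frac{1}{3}$ ($U = \frac{1}{-3} = - \frac{1}{3} \approx -0.33333$)
$K = \frac{4}{9}$ ($K = \left(- \frac{1}{3} + 1\right)^{2} = \left(\frac{2}{3}\right)^{2} = \frac{4}{9} \approx 0.44444$)
$\frac{1}{K + o{\left(P \right)}} = \frac{1}{\frac{4}{9} - \frac{530}{209}} = \frac{1}{- \frac{3934}{1881}} = - \frac{1881}{3934}$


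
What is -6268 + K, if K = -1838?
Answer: -8106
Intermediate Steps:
-6268 + K = -6268 - 1838 = -8106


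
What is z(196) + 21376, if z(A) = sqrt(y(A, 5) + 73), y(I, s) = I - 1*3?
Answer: 21376 + sqrt(266) ≈ 21392.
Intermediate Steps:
y(I, s) = -3 + I (y(I, s) = I - 3 = -3 + I)
z(A) = sqrt(70 + A) (z(A) = sqrt((-3 + A) + 73) = sqrt(70 + A))
z(196) + 21376 = sqrt(70 + 196) + 21376 = sqrt(266) + 21376 = 21376 + sqrt(266)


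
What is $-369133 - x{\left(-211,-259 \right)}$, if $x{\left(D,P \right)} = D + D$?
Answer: $-368711$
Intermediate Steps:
$x{\left(D,P \right)} = 2 D$
$-369133 - x{\left(-211,-259 \right)} = -369133 - 2 \left(-211\right) = -369133 - -422 = -369133 + 422 = -368711$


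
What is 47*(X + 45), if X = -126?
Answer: -3807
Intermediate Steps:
47*(X + 45) = 47*(-126 + 45) = 47*(-81) = -3807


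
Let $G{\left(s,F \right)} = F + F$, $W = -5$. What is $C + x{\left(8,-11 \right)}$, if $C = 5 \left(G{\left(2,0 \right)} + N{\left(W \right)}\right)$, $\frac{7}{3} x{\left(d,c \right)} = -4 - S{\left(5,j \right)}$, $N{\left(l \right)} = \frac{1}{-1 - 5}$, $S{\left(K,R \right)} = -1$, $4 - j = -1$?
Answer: $- \frac{89}{42} \approx -2.119$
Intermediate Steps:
$j = 5$ ($j = 4 - -1 = 4 + 1 = 5$)
$N{\left(l \right)} = - \frac{1}{6}$ ($N{\left(l \right)} = \frac{1}{-6} = - \frac{1}{6}$)
$G{\left(s,F \right)} = 2 F$
$x{\left(d,c \right)} = - \frac{9}{7}$ ($x{\left(d,c \right)} = \frac{3 \left(-4 - -1\right)}{7} = \frac{3 \left(-4 + 1\right)}{7} = \frac{3}{7} \left(-3\right) = - \frac{9}{7}$)
$C = - \frac{5}{6}$ ($C = 5 \left(2 \cdot 0 - \frac{1}{6}\right) = 5 \left(0 - \frac{1}{6}\right) = 5 \left(- \frac{1}{6}\right) = - \frac{5}{6} \approx -0.83333$)
$C + x{\left(8,-11 \right)} = - \frac{5}{6} - \frac{9}{7} = - \frac{89}{42}$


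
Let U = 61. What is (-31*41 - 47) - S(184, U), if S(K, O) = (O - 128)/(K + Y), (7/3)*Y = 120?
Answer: -2171595/1648 ≈ -1317.7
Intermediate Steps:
Y = 360/7 (Y = (3/7)*120 = 360/7 ≈ 51.429)
S(K, O) = (-128 + O)/(360/7 + K) (S(K, O) = (O - 128)/(K + 360/7) = (-128 + O)/(360/7 + K))
(-31*41 - 47) - S(184, U) = (-31*41 - 47) - 7*(-128 + 61)/(360 + 7*184) = (-1271 - 47) - 7*(-67)/(360 + 1288) = -1318 - 7*(-67)/1648 = -1318 - 1*(-469/1648) = -1318 + 469/1648 = -2171595/1648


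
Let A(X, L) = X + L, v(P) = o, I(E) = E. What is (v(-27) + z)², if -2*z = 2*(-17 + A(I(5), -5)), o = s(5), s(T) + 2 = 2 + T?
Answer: 484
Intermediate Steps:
s(T) = T (s(T) = -2 + (2 + T) = T)
o = 5
v(P) = 5
A(X, L) = L + X
z = 17 (z = -(-17 + (-5 + 5)) = -(-17 + 0) = -(-17) = -½*(-34) = 17)
(v(-27) + z)² = (5 + 17)² = 22² = 484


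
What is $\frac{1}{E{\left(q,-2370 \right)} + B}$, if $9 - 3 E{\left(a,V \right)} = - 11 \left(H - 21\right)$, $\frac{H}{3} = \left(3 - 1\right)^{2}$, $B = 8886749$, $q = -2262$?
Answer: $\frac{1}{8886719} \approx 1.1253 \cdot 10^{-7}$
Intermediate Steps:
$H = 12$ ($H = 3 \left(3 - 1\right)^{2} = 3 \cdot 2^{2} = 3 \cdot 4 = 12$)
$E{\left(a,V \right)} = -30$ ($E{\left(a,V \right)} = 3 - \frac{\left(-11\right) \left(12 - 21\right)}{3} = 3 - \frac{\left(-11\right) \left(-9\right)}{3} = 3 - 33 = -30$)
$\frac{1}{E{\left(q,-2370 \right)} + B} = \frac{1}{-30 + 8886749} = \frac{1}{8886719}$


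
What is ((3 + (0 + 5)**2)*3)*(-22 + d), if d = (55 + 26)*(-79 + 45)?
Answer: -233184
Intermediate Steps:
d = -2754 (d = 81*(-34) = -2754)
((3 + (0 + 5)**2)*3)*(-22 + d) = ((3 + (0 + 5)**2)*3)*(-22 - 2754) = ((3 + 5**2)*3)*(-2776) = ((3 + 25)*3)*(-2776) = (28*3)*(-2776) = 84*(-2776) = -233184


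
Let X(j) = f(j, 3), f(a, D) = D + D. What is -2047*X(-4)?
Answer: -12282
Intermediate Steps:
f(a, D) = 2*D
X(j) = 6 (X(j) = 2*3 = 6)
-2047*X(-4) = -2047*6 = -12282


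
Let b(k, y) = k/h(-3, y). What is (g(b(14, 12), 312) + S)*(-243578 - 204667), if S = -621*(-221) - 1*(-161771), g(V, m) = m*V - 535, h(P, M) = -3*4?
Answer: -133627661685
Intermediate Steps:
h(P, M) = -12
b(k, y) = -k/12 (b(k, y) = k/(-12) = k*(-1/12) = -k/12)
g(V, m) = -535 + V*m (g(V, m) = V*m - 535 = -535 + V*m)
S = 299012 (S = 137241 + 161771 = 299012)
(g(b(14, 12), 312) + S)*(-243578 - 204667) = ((-535 - 1/12*14*312) + 299012)*(-243578 - 204667) = ((-535 - 7/6*312) + 299012)*(-448245) = ((-535 - 364) + 299012)*(-448245) = (-899 + 299012)*(-448245) = 298113*(-448245) = -133627661685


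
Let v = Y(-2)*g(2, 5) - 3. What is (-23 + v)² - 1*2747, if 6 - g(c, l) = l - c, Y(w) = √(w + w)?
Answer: -2107 - 312*I ≈ -2107.0 - 312.0*I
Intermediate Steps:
Y(w) = √2*√w (Y(w) = √(2*w) = √2*√w)
g(c, l) = 6 + c - l (g(c, l) = 6 - (l - c) = 6 + (c - l) = 6 + c - l)
v = -3 + 6*I (v = (√2*√(-2))*(6 + 2 - 1*5) - 3 = (√2*(I*√2))*(6 + 2 - 5) - 3 = (2*I)*3 - 3 = 6*I - 3 = -3 + 6*I ≈ -3.0 + 6.0*I)
(-23 + v)² - 1*2747 = (-23 + (-3 + 6*I))² - 1*2747 = (-26 + 6*I)² - 2747 = -2747 + (-26 + 6*I)²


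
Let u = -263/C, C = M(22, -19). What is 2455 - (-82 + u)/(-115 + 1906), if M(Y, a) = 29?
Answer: 127512886/51939 ≈ 2455.1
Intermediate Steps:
C = 29
u = -263/29 ≈ -9.0690
2455 - (-82 + u)/(-115 + 1906) = 2455 - (-82 - 263/29)/(-115 + 1906) = 2455 - (-2641)/(29*1791) = 2455 - 1*(-2641/51939) = 2455 + 2641/51939 = 127512886/51939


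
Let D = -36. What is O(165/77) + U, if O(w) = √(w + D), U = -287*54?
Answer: -15498 + I*√1659/7 ≈ -15498.0 + 5.8187*I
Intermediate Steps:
U = -15498
O(w) = √(-36 + w) (O(w) = √(w - 36) = √(-36 + w))
O(165/77) + U = √(-36 + 165/77) - 15498 = √(-36 + 165*(1/77)) - 15498 = √(-36 + 15/7) - 15498 = √(-237/7) - 15498 = I*√1659/7 - 15498 = -15498 + I*√1659/7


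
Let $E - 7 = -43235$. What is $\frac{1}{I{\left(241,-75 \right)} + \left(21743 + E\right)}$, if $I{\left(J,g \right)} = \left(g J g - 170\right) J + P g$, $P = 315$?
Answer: $\frac{1}{326619545} \approx 3.0617 \cdot 10^{-9}$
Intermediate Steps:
$E = -43228$ ($E = 7 - 43235 = -43228$)
$I{\left(J,g \right)} = 315 g + J \left(-170 + J g^{2}\right)$ ($I{\left(J,g \right)} = \left(g J g - 170\right) J + 315 g = \left(J g g - 170\right) J + 315 g = \left(J g^{2} - 170\right) J + 315 g = \left(-170 + J g^{2}\right) J + 315 g = J \left(-170 + J g^{2}\right) + 315 g = 315 g + J \left(-170 + J g^{2}\right)$)
$\frac{1}{I{\left(241,-75 \right)} + \left(21743 + E\right)} = \frac{1}{\left(\left(-170\right) 241 + 315 \left(-75\right) + 241^{2} \left(-75\right)^{2}\right) + \left(21743 - 43228\right)} = \frac{1}{\left(-40970 - 23625 + 58081 \cdot 5625\right) - 21485} = \frac{1}{\left(-40970 - 23625 + 326705625\right) - 21485} = \frac{1}{326641030 - 21485} = \frac{1}{326619545}$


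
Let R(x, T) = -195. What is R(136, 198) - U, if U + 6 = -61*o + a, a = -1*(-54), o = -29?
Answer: -2012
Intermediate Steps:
a = 54
U = 1817 (U = -6 + (-61*(-29) + 54) = -6 + (1769 + 54) = -6 + 1823 = 1817)
R(136, 198) - U = -195 - 1*1817 = -195 - 1817 = -2012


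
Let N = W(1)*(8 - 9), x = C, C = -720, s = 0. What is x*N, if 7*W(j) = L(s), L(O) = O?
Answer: 0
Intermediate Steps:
x = -720
W(j) = 0 (W(j) = (⅐)*0 = 0)
N = 0 (N = 0*(8 - 9) = 0*(-1) = 0)
x*N = -720*0 = 0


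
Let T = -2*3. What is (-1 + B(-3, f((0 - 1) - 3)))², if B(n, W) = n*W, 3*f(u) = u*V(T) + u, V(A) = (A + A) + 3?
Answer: 1089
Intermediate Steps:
T = -6
V(A) = 3 + 2*A (V(A) = 2*A + 3 = 3 + 2*A)
f(u) = -8*u/3 (f(u) = (u*(3 + 2*(-6)) + u)/3 = (u*(3 - 12) + u)/3 = (u*(-9) + u)/3 = (-9*u + u)/3 = (-8*u)/3 = -8*u/3)
B(n, W) = W*n
(-1 + B(-3, f((0 - 1) - 3)))² = (-1 - 8*((0 - 1) - 3)/3*(-3))² = (-1 - 8*(-1 - 3)/3*(-3))² = (-1 - 8/3*(-4)*(-3))² = (-1 + (32/3)*(-3))² = (-1 - 32)² = (-33)² = 1089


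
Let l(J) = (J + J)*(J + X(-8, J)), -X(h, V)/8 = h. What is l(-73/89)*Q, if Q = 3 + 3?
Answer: -4925748/7921 ≈ -621.86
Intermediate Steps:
X(h, V) = -8*h
l(J) = 2*J*(64 + J) (l(J) = (J + J)*(J - 8*(-8)) = (2*J)*(J + 64) = (2*J)*(64 + J) = 2*J*(64 + J))
Q = 6
l(-73/89)*Q = (2*(-73/89)*(64 - 73/89))*6 = (2*(-73/89)*(5623/89))*6 = -820958/7921*6 = -4925748/7921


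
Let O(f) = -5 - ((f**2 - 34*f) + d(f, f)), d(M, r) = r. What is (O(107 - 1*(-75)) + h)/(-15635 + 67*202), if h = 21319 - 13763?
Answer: 19567/2101 ≈ 9.3132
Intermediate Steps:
h = 7556
O(f) = -5 - f**2 + 33*f (O(f) = -5 - ((f**2 - 34*f) + f) = -5 - (f**2 - 33*f) = -5 + (-f**2 + 33*f) = -5 - f**2 + 33*f)
(O(107 - 1*(-75)) + h)/(-15635 + 67*202) = ((-5 - (107 - 1*(-75))**2 + 33*(107 - 1*(-75))) + 7556)/(-15635 + 67*202) = ((-5 - (107 + 75)**2 + 33*(107 + 75)) + 7556)/(-15635 + 13534) = ((-5 - 1*182**2 + 33*182) + 7556)/(-2101) = ((-5 - 1*33124 + 6006) + 7556)*(-1/2101) = ((-5 - 33124 + 6006) + 7556)*(-1/2101) = (-27123 + 7556)*(-1/2101) = -19567*(-1/2101) = 19567/2101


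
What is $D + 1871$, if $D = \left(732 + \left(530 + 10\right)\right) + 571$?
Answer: $3714$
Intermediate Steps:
$D = 1843$ ($D = \left(732 + 540\right) + 571 = 1272 + 571 = 1843$)
$D + 1871 = 1843 + 1871 = 3714$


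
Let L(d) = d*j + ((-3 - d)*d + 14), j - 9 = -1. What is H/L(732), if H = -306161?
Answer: 306161/532150 ≈ 0.57533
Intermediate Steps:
j = 8 (j = 9 - 1 = 8)
L(d) = 14 + 8*d + d*(-3 - d) (L(d) = d*8 + ((-3 - d)*d + 14) = 8*d + (d*(-3 - d) + 14) = 8*d + (14 + d*(-3 - d)) = 14 + 8*d + d*(-3 - d))
H/L(732) = -306161/(14 - 1*732**2 + 5*732) = -306161/(14 - 1*535824 + 3660) = -306161/(14 - 535824 + 3660) = -306161/(-532150) = -306161*(-1/532150) = 306161/532150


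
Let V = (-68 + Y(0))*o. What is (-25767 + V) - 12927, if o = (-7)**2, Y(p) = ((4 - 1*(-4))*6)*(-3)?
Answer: -49082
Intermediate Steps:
Y(p) = -144 (Y(p) = ((4 + 4)*6)*(-3) = (8*6)*(-3) = 48*(-3) = -144)
o = 49
V = -10388 (V = (-68 - 144)*49 = -212*49 = -10388)
(-25767 + V) - 12927 = (-25767 - 10388) - 12927 = -36155 - 12927 = -49082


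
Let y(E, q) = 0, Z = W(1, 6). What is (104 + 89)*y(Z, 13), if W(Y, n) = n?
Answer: 0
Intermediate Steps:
Z = 6
(104 + 89)*y(Z, 13) = (104 + 89)*0 = 193*0 = 0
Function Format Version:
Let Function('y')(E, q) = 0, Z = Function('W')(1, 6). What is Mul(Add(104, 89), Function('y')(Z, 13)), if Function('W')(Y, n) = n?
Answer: 0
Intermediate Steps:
Z = 6
Mul(Add(104, 89), Function('y')(Z, 13)) = Mul(Add(104, 89), 0) = Mul(193, 0) = 0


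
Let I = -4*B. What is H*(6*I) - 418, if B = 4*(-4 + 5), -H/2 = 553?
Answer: 105758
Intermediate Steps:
H = -1106 (H = -2*553 = -1106)
B = 4 (B = 4*1 = 4)
I = -16 (I = -4*4 = -16)
H*(6*I) - 418 = -6636*(-16) - 418 = -1106*(-96) - 418 = 106176 - 418 = 105758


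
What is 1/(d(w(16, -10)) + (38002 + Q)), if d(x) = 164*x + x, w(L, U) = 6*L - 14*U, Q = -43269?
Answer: 1/33673 ≈ 2.9697e-5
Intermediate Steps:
w(L, U) = -14*U + 6*L
d(x) = 165*x
1/(d(w(16, -10)) + (38002 + Q)) = 1/(165*(-14*(-10) + 6*16) + (38002 - 43269)) = 1/(165*(140 + 96) - 5267) = 1/(165*236 - 5267) = 1/(38940 - 5267) = 1/33673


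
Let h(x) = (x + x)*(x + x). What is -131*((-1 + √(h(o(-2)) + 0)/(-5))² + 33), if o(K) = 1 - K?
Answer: -123926/25 ≈ -4957.0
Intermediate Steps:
h(x) = 4*x² (h(x) = (2*x)*(2*x) = 4*x²)
-131*((-1 + √(h(o(-2)) + 0)/(-5))² + 33) = -131*((-1 + √(4*(1 - 1*(-2))² + 0)/(-5))² + 33) = -131*((-1 + √(4*(1 + 2)² + 0)*(-⅕))² + 33) = -131*((-1 + √(4*3² + 0)*(-⅕))² + 33) = -131*((-1 + √(4*9 + 0)*(-⅕))² + 33) = -131*((-1 + √(36 + 0)*(-⅕))² + 33) = -131*((-1 + √36*(-⅕))² + 33) = -131*((-1 + 6*(-⅕))² + 33) = -131*((-1 - 6/5)² + 33) = -131*((-11/5)² + 33) = -131*(121/25 + 33) = -131*946/25 = -123926/25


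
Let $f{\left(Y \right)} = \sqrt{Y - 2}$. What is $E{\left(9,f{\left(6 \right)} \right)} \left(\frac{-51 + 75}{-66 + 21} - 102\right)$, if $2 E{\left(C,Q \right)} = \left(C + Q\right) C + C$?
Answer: $- \frac{27684}{5} \approx -5536.8$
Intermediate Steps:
$f{\left(Y \right)} = \sqrt{-2 + Y}$
$E{\left(C,Q \right)} = \frac{C}{2} + \frac{C \left(C + Q\right)}{2}$ ($E{\left(C,Q \right)} = \frac{\left(C + Q\right) C + C}{2} = \frac{C \left(C + Q\right) + C}{2} = \frac{C + C \left(C + Q\right)}{2} = \frac{C}{2} + \frac{C \left(C + Q\right)}{2}$)
$E{\left(9,f{\left(6 \right)} \right)} \left(\frac{-51 + 75}{-66 + 21} - 102\right) = \frac{1}{2} \cdot 9 \left(1 + 9 + \sqrt{-2 + 6}\right) \left(\frac{-51 + 75}{-66 + 21} - 102\right) = \frac{1}{2} \cdot 9 \left(1 + 9 + \sqrt{4}\right) \left(\frac{24}{-45} - 102\right) = \frac{1}{2} \cdot 9 \left(1 + 9 + 2\right) \left(24 \left(- \frac{1}{45}\right) - 102\right) = \frac{1}{2} \cdot 9 \cdot 12 \left(- \frac{8}{15} - 102\right) = 54 \left(- \frac{1538}{15}\right) = - \frac{27684}{5}$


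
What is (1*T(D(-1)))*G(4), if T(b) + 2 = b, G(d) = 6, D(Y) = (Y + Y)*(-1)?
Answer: 0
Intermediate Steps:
D(Y) = -2*Y (D(Y) = (2*Y)*(-1) = -2*Y)
T(b) = -2 + b
(1*T(D(-1)))*G(4) = (1*(-2 - 2*(-1)))*6 = (1*(-2 + 2))*6 = (1*0)*6 = 0*6 = 0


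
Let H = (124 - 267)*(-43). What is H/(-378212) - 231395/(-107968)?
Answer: 21713117627/10208698304 ≈ 2.1269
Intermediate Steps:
H = 6149 (H = -143*(-43) = 6149)
H/(-378212) - 231395/(-107968) = 6149/(-378212) - 231395/(-107968) = 6149*(-1/378212) - 231395*(-1/107968) = -6149/378212 + 231395/107968 = 21713117627/10208698304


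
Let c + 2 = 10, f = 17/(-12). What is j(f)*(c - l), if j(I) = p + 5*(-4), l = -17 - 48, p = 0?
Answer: -1460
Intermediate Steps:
l = -65
f = -17/12 (f = 17*(-1/12) = -17/12 ≈ -1.4167)
j(I) = -20 (j(I) = 0 + 5*(-4) = 0 - 20 = -20)
c = 8 (c = -2 + 10 = 8)
j(f)*(c - l) = -20*(8 - 1*(-65)) = -20*(8 + 65) = -20*73 = -1460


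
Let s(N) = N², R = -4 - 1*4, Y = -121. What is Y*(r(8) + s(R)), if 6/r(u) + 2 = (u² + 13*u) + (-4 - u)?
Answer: -54241/7 ≈ -7748.7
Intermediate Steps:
r(u) = 6/(-6 + u² + 12*u) (r(u) = 6/(-2 + ((u² + 13*u) + (-4 - u))) = 6/(-2 + (-4 + u² + 12*u)) = 6/(-6 + u² + 12*u))
R = -8 (R = -4 - 4 = -8)
Y*(r(8) + s(R)) = -121*(6/(-6 + 8² + 12*8) + (-8)²) = -121*(6/(-6 + 64 + 96) + 64) = -121*(6/154 + 64) = -121*(6*(1/154) + 64) = -121*(3/77 + 64) = -121*4931/77 = -54241/7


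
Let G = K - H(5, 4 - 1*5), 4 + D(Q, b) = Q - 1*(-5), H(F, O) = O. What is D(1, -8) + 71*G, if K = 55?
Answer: 3978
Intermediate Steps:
D(Q, b) = 1 + Q (D(Q, b) = -4 + (Q - 1*(-5)) = -4 + (Q + 5) = -4 + (5 + Q) = 1 + Q)
G = 56 (G = 55 - (4 - 1*5) = 55 - (4 - 5) = 55 - 1*(-1) = 55 + 1 = 56)
D(1, -8) + 71*G = (1 + 1) + 71*56 = 2 + 3976 = 3978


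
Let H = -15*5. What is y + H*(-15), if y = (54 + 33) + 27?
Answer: 1239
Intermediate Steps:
H = -75
y = 114 (y = 87 + 27 = 114)
y + H*(-15) = 114 - 75*(-15) = 114 + 1125 = 1239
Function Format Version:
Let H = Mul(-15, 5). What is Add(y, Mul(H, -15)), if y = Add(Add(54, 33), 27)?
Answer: 1239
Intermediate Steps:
H = -75
y = 114 (y = Add(87, 27) = 114)
Add(y, Mul(H, -15)) = Add(114, Mul(-75, -15)) = Add(114, 1125) = 1239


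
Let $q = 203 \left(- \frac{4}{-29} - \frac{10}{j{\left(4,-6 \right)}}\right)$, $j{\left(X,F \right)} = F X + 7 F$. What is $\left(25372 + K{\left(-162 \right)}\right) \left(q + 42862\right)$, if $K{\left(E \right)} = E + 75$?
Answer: $\frac{35813294725}{33} \approx 1.0853 \cdot 10^{9}$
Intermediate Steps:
$K{\left(E \right)} = 75 + E$
$j{\left(X,F \right)} = 7 F + F X$
$q = \frac{1939}{33}$ ($q = 203 \left(- \frac{4}{-29} - \frac{10}{\left(-6\right) \left(7 + 4\right)}\right) = 203 \left(\left(-4\right) \left(- \frac{1}{29}\right) - \frac{10}{\left(-6\right) 11}\right) = 203 \left(\frac{4}{29} - \frac{10}{-66}\right) = 203 \left(\frac{4}{29} - - \frac{5}{33}\right) = 203 \left(\frac{4}{29} + \frac{5}{33}\right) = 203 \cdot \frac{277}{957} = \frac{1939}{33} \approx 58.758$)
$\left(25372 + K{\left(-162 \right)}\right) \left(q + 42862\right) = \left(25372 + \left(75 - 162\right)\right) \left(\frac{1939}{33} + 42862\right) = \left(25372 - 87\right) \frac{1416385}{33} = 25285 \cdot \frac{1416385}{33} = \frac{35813294725}{33}$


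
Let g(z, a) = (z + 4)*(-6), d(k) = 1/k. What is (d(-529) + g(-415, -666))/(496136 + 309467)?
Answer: 1304513/426163987 ≈ 0.0030611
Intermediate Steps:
g(z, a) = -24 - 6*z (g(z, a) = (4 + z)*(-6) = -24 - 6*z)
(d(-529) + g(-415, -666))/(496136 + 309467) = (1/(-529) + (-24 - 6*(-415)))/(496136 + 309467) = (-1/529 + (-24 + 2490))/805603 = (-1/529 + 2466)*(1/805603) = (1304513/529)*(1/805603) = 1304513/426163987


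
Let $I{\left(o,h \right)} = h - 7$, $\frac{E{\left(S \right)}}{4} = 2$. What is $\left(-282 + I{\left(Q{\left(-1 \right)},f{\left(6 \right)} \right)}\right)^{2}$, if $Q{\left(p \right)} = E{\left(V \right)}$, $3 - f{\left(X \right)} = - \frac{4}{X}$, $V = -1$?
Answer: $\frac{732736}{9} \approx 81415.0$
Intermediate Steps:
$E{\left(S \right)} = 8$ ($E{\left(S \right)} = 4 \cdot 2 = 8$)
$f{\left(X \right)} = 3 + \frac{4}{X}$ ($f{\left(X \right)} = 3 - - \frac{4}{X} = 3 + \frac{4}{X}$)
$Q{\left(p \right)} = 8$
$I{\left(o,h \right)} = -7 + h$ ($I{\left(o,h \right)} = h - 7 = -7 + h$)
$\left(-282 + I{\left(Q{\left(-1 \right)},f{\left(6 \right)} \right)}\right)^{2} = \left(-282 - \left(4 - \frac{2}{3}\right)\right)^{2} = \left(-282 + \left(-7 + \left(3 + 4 \cdot \frac{1}{6}\right)\right)\right)^{2} = \left(-282 + \left(-7 + \left(3 + \frac{2}{3}\right)\right)\right)^{2} = \left(-282 + \left(-7 + \frac{11}{3}\right)\right)^{2} = \left(-282 - \frac{10}{3}\right)^{2} = \left(- \frac{856}{3}\right)^{2} = \frac{732736}{9}$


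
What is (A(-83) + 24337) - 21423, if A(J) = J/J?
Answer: 2915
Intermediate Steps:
A(J) = 1
(A(-83) + 24337) - 21423 = (1 + 24337) - 21423 = 24338 - 21423 = 2915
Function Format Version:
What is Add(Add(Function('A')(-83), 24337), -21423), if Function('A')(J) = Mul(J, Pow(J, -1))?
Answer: 2915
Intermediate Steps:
Function('A')(J) = 1
Add(Add(Function('A')(-83), 24337), -21423) = Add(Add(1, 24337), -21423) = Add(24338, -21423) = 2915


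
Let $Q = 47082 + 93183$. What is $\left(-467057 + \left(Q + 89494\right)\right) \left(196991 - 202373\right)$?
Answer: $1277137836$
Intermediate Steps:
$Q = 140265$
$\left(-467057 + \left(Q + 89494\right)\right) \left(196991 - 202373\right) = \left(-467057 + \left(140265 + 89494\right)\right) \left(196991 - 202373\right) = \left(-467057 + 229759\right) \left(-5382\right) = \left(-237298\right) \left(-5382\right) = 1277137836$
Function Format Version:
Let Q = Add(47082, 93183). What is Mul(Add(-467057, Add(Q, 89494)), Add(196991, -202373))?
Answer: 1277137836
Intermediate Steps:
Q = 140265
Mul(Add(-467057, Add(Q, 89494)), Add(196991, -202373)) = Mul(Add(-467057, Add(140265, 89494)), Add(196991, -202373)) = Mul(Add(-467057, 229759), -5382) = Mul(-237298, -5382) = 1277137836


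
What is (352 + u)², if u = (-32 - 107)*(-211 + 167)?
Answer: 41835024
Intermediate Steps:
u = 6116 (u = -139*(-44) = 6116)
(352 + u)² = (352 + 6116)² = 6468² = 41835024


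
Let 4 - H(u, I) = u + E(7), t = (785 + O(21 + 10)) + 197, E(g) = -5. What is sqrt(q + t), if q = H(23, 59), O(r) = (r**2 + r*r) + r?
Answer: sqrt(2921) ≈ 54.046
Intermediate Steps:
O(r) = r + 2*r**2 (O(r) = (r**2 + r**2) + r = 2*r**2 + r = r + 2*r**2)
t = 2935 (t = (785 + (21 + 10)*(1 + 2*(21 + 10))) + 197 = (785 + 31*(1 + 2*31)) + 197 = (785 + 31*(1 + 62)) + 197 = (785 + 31*63) + 197 = (785 + 1953) + 197 = 2738 + 197 = 2935)
H(u, I) = 9 - u (H(u, I) = 4 - (u - 5) = 4 - (-5 + u) = 4 + (5 - u) = 9 - u)
q = -14 (q = 9 - 1*23 = 9 - 23 = -14)
sqrt(q + t) = sqrt(-14 + 2935) = sqrt(2921)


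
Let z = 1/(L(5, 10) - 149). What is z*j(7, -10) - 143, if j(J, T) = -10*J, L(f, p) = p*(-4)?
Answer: -3851/27 ≈ -142.63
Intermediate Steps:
L(f, p) = -4*p
z = -1/189 (z = 1/(-4*10 - 149) = 1/(-40 - 149) = 1/(-189) = -1/189 ≈ -0.0052910)
z*j(7, -10) - 143 = -(-10)*7/189 - 143 = -1/189*(-70) - 143 = 10/27 - 143 = -3851/27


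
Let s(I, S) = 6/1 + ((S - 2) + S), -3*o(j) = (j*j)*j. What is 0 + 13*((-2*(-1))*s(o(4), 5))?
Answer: 364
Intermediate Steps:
o(j) = -j³/3 (o(j) = -j*j*j/3 = -j²*j/3 = -j³/3)
s(I, S) = 4 + 2*S (s(I, S) = 6*1 + ((-2 + S) + S) = 6 + (-2 + 2*S) = 4 + 2*S)
0 + 13*((-2*(-1))*s(o(4), 5)) = 0 + 13*((-2*(-1))*(4 + 2*5)) = 0 + 13*(2*(4 + 10)) = 0 + 13*(2*14) = 0 + 13*28 = 0 + 364 = 364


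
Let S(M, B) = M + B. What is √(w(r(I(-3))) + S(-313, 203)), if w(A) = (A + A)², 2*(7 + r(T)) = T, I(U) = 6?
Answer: I*√46 ≈ 6.7823*I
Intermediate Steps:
S(M, B) = B + M
r(T) = -7 + T/2
w(A) = 4*A² (w(A) = (2*A)² = 4*A²)
√(w(r(I(-3))) + S(-313, 203)) = √(4*(-7 + (½)*6)² + (203 - 313)) = √(4*(-7 + 3)² - 110) = √(4*(-4)² - 110) = √(4*16 - 110) = √(64 - 110) = √(-46) = I*√46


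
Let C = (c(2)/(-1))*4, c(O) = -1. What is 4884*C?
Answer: 19536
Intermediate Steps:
C = 4 (C = -1/(-1)*4 = -1*(-1)*4 = 1*4 = 4)
4884*C = 4884*4 = 19536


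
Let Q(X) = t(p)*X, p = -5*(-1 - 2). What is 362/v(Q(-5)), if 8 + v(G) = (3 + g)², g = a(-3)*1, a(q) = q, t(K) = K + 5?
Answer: -181/4 ≈ -45.250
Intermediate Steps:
p = 15 (p = -5*(-3) = 15)
t(K) = 5 + K
g = -3 (g = -3*1 = -3)
Q(X) = 20*X (Q(X) = (5 + 15)*X = 20*X)
v(G) = -8 (v(G) = -8 + (3 - 3)² = -8 + 0² = -8 + 0 = -8)
362/v(Q(-5)) = 362/(-8) = 362*(-⅛) = -181/4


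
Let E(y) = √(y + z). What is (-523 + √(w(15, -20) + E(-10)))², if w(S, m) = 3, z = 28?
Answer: (523 - √3*√(1 + √2))² ≈ 2.7072e+5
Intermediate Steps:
E(y) = √(28 + y) (E(y) = √(y + 28) = √(28 + y))
(-523 + √(w(15, -20) + E(-10)))² = (-523 + √(3 + √(28 - 10)))² = (-523 + √(3 + √18))² = (-523 + √(3 + 3*√2))²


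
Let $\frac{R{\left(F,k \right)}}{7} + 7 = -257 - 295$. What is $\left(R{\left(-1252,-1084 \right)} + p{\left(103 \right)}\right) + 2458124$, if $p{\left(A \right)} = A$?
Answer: $2454314$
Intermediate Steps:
$R{\left(F,k \right)} = -3913$ ($R{\left(F,k \right)} = -49 + 7 \left(-257 - 295\right) = -49 + 7 \left(-552\right) = -49 - 3864 = -3913$)
$\left(R{\left(-1252,-1084 \right)} + p{\left(103 \right)}\right) + 2458124 = \left(-3913 + 103\right) + 2458124 = -3810 + 2458124 = 2454314$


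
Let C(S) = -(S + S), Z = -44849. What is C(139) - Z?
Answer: 44571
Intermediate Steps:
C(S) = -2*S
C(139) - Z = -2*139 - 1*(-44849) = -278 + 44849 = 44571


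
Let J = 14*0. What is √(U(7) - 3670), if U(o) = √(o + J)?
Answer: √(-3670 + √7) ≈ 60.559*I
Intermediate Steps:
J = 0
U(o) = √o (U(o) = √(o + 0) = √o)
√(U(7) - 3670) = √(√7 - 3670) = √(-3670 + √7)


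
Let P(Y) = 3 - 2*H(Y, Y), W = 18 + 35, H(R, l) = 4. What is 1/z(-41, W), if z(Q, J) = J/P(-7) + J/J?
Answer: -5/48 ≈ -0.10417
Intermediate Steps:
W = 53
P(Y) = -5 (P(Y) = 3 - 2*4 = 3 - 8 = -5)
z(Q, J) = 1 - J/5 (z(Q, J) = J/(-5) + J/J = J*(-⅕) + 1 = -J/5 + 1 = 1 - J/5)
1/z(-41, W) = 1/(1 - ⅕*53) = 1/(1 - 53/5) = 1/(-48/5) = -5/48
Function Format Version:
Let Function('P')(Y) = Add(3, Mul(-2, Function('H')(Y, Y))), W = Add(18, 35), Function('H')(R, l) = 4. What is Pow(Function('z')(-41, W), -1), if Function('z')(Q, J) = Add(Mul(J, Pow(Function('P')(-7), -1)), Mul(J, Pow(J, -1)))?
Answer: Rational(-5, 48) ≈ -0.10417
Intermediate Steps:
W = 53
Function('P')(Y) = -5 (Function('P')(Y) = Add(3, Mul(-2, 4)) = Add(3, -8) = -5)
Function('z')(Q, J) = Add(1, Mul(Rational(-1, 5), J)) (Function('z')(Q, J) = Add(Mul(J, Pow(-5, -1)), Mul(J, Pow(J, -1))) = Add(Mul(J, Rational(-1, 5)), 1) = Add(Mul(Rational(-1, 5), J), 1) = Add(1, Mul(Rational(-1, 5), J)))
Pow(Function('z')(-41, W), -1) = Pow(Add(1, Mul(Rational(-1, 5), 53)), -1) = Pow(Add(1, Rational(-53, 5)), -1) = Pow(Rational(-48, 5), -1) = Rational(-5, 48)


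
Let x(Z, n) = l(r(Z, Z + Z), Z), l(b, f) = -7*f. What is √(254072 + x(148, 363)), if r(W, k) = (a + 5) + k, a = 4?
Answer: 14*√1291 ≈ 503.03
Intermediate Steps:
r(W, k) = 9 + k (r(W, k) = (4 + 5) + k = 9 + k)
x(Z, n) = -7*Z
√(254072 + x(148, 363)) = √(254072 - 7*148) = √(254072 - 1036) = √253036 = 14*√1291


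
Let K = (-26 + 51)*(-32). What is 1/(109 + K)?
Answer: -1/691 ≈ -0.0014472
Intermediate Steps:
K = -800 (K = 25*(-32) = -800)
1/(109 + K) = 1/(109 - 800) = 1/(-691) = -1/691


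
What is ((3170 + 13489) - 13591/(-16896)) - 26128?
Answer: -159974633/16896 ≈ -9468.2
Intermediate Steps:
((3170 + 13489) - 13591/(-16896)) - 26128 = (16659 - 13591*(-1/16896)) - 26128 = (16659 + 13591/16896) - 26128 = 281484055/16896 - 26128 = -159974633/16896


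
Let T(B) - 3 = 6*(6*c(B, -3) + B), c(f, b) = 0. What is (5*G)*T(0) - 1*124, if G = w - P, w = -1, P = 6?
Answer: -229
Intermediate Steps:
T(B) = 3 + 6*B (T(B) = 3 + 6*(6*0 + B) = 3 + 6*(0 + B) = 3 + 6*B)
G = -7 (G = -1 - 1*6 = -1 - 6 = -7)
(5*G)*T(0) - 1*124 = (5*(-7))*(3 + 6*0) - 1*124 = -35*(3 + 0) - 124 = -35*3 - 124 = -105 - 124 = -229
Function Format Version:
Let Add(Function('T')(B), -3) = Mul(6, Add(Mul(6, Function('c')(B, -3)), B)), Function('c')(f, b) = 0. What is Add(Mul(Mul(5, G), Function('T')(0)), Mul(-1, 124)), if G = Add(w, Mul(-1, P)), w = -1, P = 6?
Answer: -229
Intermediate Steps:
Function('T')(B) = Add(3, Mul(6, B)) (Function('T')(B) = Add(3, Mul(6, Add(Mul(6, 0), B))) = Add(3, Mul(6, Add(0, B))) = Add(3, Mul(6, B)))
G = -7 (G = Add(-1, Mul(-1, 6)) = Add(-1, -6) = -7)
Add(Mul(Mul(5, G), Function('T')(0)), Mul(-1, 124)) = Add(Mul(Mul(5, -7), Add(3, Mul(6, 0))), Mul(-1, 124)) = Add(Mul(-35, Add(3, 0)), -124) = Add(Mul(-35, 3), -124) = Add(-105, -124) = -229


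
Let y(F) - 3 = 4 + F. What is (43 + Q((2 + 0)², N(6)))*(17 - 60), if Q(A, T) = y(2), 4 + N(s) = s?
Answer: -2236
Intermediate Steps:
y(F) = 7 + F (y(F) = 3 + (4 + F) = 7 + F)
N(s) = -4 + s
Q(A, T) = 9 (Q(A, T) = 7 + 2 = 9)
(43 + Q((2 + 0)², N(6)))*(17 - 60) = (43 + 9)*(17 - 60) = 52*(-43) = -2236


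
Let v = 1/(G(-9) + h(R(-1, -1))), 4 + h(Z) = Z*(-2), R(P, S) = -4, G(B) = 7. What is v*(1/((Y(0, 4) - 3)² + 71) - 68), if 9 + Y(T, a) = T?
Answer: -1329/215 ≈ -6.1814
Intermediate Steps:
Y(T, a) = -9 + T
h(Z) = -4 - 2*Z (h(Z) = -4 + Z*(-2) = -4 - 2*Z)
v = 1/11 (v = 1/(7 + (-4 - 2*(-4))) = 1/(7 + (-4 + 8)) = 1/(7 + 4) = 1/11 ≈ 0.090909)
v*(1/((Y(0, 4) - 3)² + 71) - 68) = (1/(((-9 + 0) - 3)² + 71) - 68)/11 = (1/((-9 - 3)² + 71) - 68)/11 = (1/((-12)² + 71) - 68)/11 = (1/(144 + 71) - 68)/11 = (1/215 - 68)/11 = (1/11)*(-14619/215) = -1329/215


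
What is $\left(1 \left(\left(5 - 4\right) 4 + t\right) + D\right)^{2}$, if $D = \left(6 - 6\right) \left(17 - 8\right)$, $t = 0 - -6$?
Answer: $100$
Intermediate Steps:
$t = 6$ ($t = 0 + 6 = 6$)
$D = 0$ ($D = 0 \cdot 9 = 0$)
$\left(1 \left(\left(5 - 4\right) 4 + t\right) + D\right)^{2} = \left(1 \left(\left(5 - 4\right) 4 + 6\right) + 0\right)^{2} = \left(1 \left(1 \cdot 4 + 6\right) + 0\right)^{2} = \left(1 \left(4 + 6\right) + 0\right)^{2} = \left(1 \cdot 10 + 0\right)^{2} = \left(10 + 0\right)^{2} = 10^{2} = 100$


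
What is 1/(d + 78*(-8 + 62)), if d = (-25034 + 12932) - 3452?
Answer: -1/11342 ≈ -8.8168e-5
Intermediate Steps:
d = -15554 (d = -12102 - 3452 = -15554)
1/(d + 78*(-8 + 62)) = 1/(-15554 + 78*(-8 + 62)) = 1/(-15554 + 78*54) = 1/(-15554 + 4212) = 1/(-11342) = -1/11342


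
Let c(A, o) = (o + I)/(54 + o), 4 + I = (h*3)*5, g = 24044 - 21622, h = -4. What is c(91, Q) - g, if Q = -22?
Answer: -38795/16 ≈ -2424.7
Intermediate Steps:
g = 2422
I = -64 (I = -4 - 4*3*5 = -4 - 12*5 = -4 - 60 = -64)
c(A, o) = (-64 + o)/(54 + o) (c(A, o) = (o - 64)/(54 + o) = (-64 + o)/(54 + o))
c(91, Q) - g = (-64 - 22)/(54 - 22) - 1*2422 = -86/32 - 2422 = (1/32)*(-86) - 2422 = -43/16 - 2422 = -38795/16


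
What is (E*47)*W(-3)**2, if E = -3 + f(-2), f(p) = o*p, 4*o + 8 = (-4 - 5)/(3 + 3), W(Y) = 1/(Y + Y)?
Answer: 329/144 ≈ 2.2847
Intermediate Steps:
W(Y) = 1/(2*Y)
o = -19/8 (o = -2 + ((-4 - 5)/(3 + 3))/4 = -2 + (-9/6)/4 = -2 + (-9*1/6)/4 = -2 + (1/4)*(-3/2) = -2 - 3/8 = -19/8 ≈ -2.3750)
f(p) = -19*p/8
E = 7/4 (E = -3 - 19/8*(-2) = -3 + 19/4 = 7/4 ≈ 1.7500)
(E*47)*W(-3)**2 = ((7/4)*47)*((1/2)/(-3))**2 = 329*((1/2)*(-1/3))**2/4 = 329*(-1/6)**2/4 = (329/4)*(1/36) = 329/144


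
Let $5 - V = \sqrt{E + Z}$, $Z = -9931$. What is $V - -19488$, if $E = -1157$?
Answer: $19493 - 12 i \sqrt{77} \approx 19493.0 - 105.3 i$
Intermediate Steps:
$V = 5 - 12 i \sqrt{77}$ ($V = 5 - \sqrt{-1157 - 9931} = 5 - \sqrt{-11088} = 5 - 12 i \sqrt{77} \approx 5.0 - 105.3 i$)
$V - -19488 = \left(5 - 12 i \sqrt{77}\right) - -19488 = \left(5 - 12 i \sqrt{77}\right) + 19488 = 19493 - 12 i \sqrt{77}$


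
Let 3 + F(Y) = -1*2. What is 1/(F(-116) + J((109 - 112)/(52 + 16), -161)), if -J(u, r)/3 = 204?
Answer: -1/617 ≈ -0.0016207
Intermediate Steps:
J(u, r) = -612 (J(u, r) = -3*204 = -612)
F(Y) = -5 (F(Y) = -3 - 1*2 = -3 - 2 = -5)
1/(F(-116) + J((109 - 112)/(52 + 16), -161)) = 1/(-5 - 612) = 1/(-617) = -1/617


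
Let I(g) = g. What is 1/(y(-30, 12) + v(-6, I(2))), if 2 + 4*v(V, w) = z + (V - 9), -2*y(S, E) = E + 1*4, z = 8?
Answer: -4/41 ≈ -0.097561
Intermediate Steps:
y(S, E) = -2 - E/2 (y(S, E) = -(E + 1*4)/2 = -(E + 4)/2 = -(4 + E)/2 = -2 - E/2)
v(V, w) = -3/4 + V/4 (v(V, w) = -1/2 + (8 + (V - 9))/4 = -1/2 + (8 + (-9 + V))/4 = -1/2 + (-1 + V)/4 = -1/2 + (-1/4 + V/4) = -3/4 + V/4)
1/(y(-30, 12) + v(-6, I(2))) = 1/((-2 - 1/2*12) + (-3/4 + (1/4)*(-6))) = 1/((-2 - 6) + (-3/4 - 3/2)) = 1/(-8 - 9/4) = 1/(-41/4) = -4/41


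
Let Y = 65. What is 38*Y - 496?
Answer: 1974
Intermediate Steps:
38*Y - 496 = 38*65 - 496 = 2470 - 496 = 1974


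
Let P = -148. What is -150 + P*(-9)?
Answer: 1182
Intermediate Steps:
-150 + P*(-9) = -150 - 148*(-9) = -150 + 1332 = 1182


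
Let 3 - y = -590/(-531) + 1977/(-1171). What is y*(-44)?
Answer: -1658800/10539 ≈ -157.40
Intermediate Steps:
y = 37700/10539 (y = 3 - (-590/(-531) + 1977/(-1171)) = 3 - (-590*(-1/531) + 1977*(-1/1171)) = 3 - (10/9 - 1977/1171) = 3 - 1*(-6083/10539) = 3 + 6083/10539 = 37700/10539 ≈ 3.5772)
y*(-44) = (37700/10539)*(-44) = -1658800/10539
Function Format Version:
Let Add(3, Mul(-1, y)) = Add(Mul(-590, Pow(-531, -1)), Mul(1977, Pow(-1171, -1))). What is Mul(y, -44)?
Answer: Rational(-1658800, 10539) ≈ -157.40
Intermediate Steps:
y = Rational(37700, 10539) (y = Add(3, Mul(-1, Add(Mul(-590, Pow(-531, -1)), Mul(1977, Pow(-1171, -1))))) = Add(3, Mul(-1, Add(Mul(-590, Rational(-1, 531)), Mul(1977, Rational(-1, 1171))))) = Add(3, Mul(-1, Add(Rational(10, 9), Rational(-1977, 1171)))) = Add(3, Mul(-1, Rational(-6083, 10539))) = Add(3, Rational(6083, 10539)) = Rational(37700, 10539) ≈ 3.5772)
Mul(y, -44) = Mul(Rational(37700, 10539), -44) = Rational(-1658800, 10539)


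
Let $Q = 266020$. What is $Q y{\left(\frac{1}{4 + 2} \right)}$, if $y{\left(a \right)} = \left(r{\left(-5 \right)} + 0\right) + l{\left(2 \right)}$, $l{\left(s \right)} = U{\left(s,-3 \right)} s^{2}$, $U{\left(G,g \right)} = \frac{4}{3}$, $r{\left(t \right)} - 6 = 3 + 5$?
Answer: $\frac{15429160}{3} \approx 5.1431 \cdot 10^{6}$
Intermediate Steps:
$r{\left(t \right)} = 14$ ($r{\left(t \right)} = 6 + \left(3 + 5\right) = 6 + 8 = 14$)
$U{\left(G,g \right)} = \frac{4}{3}$ ($U{\left(G,g \right)} = 4 \cdot \frac{1}{3} = \frac{4}{3}$)
$l{\left(s \right)} = \frac{4 s^{2}}{3}$
$y{\left(a \right)} = \frac{58}{3}$ ($y{\left(a \right)} = \left(14 + 0\right) + \frac{4 \cdot 2^{2}}{3} = 14 + \frac{4}{3} \cdot 4 = 14 + \frac{16}{3} = \frac{58}{3}$)
$Q y{\left(\frac{1}{4 + 2} \right)} = 266020 \cdot \frac{58}{3} = \frac{15429160}{3}$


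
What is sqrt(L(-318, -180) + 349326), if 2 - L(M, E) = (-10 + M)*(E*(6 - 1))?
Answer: 4*sqrt(3383) ≈ 232.65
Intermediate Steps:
L(M, E) = 2 - 5*E*(-10 + M) (L(M, E) = 2 - (-10 + M)*E*(6 - 1) = 2 - (-10 + M)*E*5 = 2 - (-10 + M)*5*E = 2 - 5*E*(-10 + M))
sqrt(L(-318, -180) + 349326) = sqrt((2 + 50*(-180) - 5*(-180)*(-318)) + 349326) = sqrt((2 - 9000 - 286200) + 349326) = sqrt(-295198 + 349326) = sqrt(54128) = 4*sqrt(3383)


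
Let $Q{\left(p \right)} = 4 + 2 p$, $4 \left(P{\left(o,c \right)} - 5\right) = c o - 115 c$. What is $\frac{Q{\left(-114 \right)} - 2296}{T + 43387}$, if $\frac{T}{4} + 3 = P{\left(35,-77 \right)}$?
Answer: $- \frac{504}{9911} \approx -0.050853$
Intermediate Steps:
$P{\left(o,c \right)} = 5 - \frac{115 c}{4} + \frac{c o}{4}$ ($P{\left(o,c \right)} = 5 + \frac{c o - 115 c}{4} = 5 + \frac{- 115 c + c o}{4} = 5 + \left(- \frac{115 c}{4} + \frac{c o}{4}\right) = 5 - \frac{115 c}{4} + \frac{c o}{4}$)
$T = 6168$ ($T = -12 + 4 \left(5 - - \frac{8855}{4} + \frac{1}{4} \left(-77\right) 35\right) = -12 + 4 \left(5 + \frac{8855}{4} - \frac{2695}{4}\right) = -12 + 4 \cdot 1545 = -12 + 6180 = 6168$)
$\frac{Q{\left(-114 \right)} - 2296}{T + 43387} = \frac{\left(4 + 2 \left(-114\right)\right) - 2296}{6168 + 43387} = \frac{\left(4 - 228\right) - 2296}{49555} = \left(-224 - 2296\right) \frac{1}{49555} = \left(-2520\right) \frac{1}{49555} = - \frac{504}{9911}$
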